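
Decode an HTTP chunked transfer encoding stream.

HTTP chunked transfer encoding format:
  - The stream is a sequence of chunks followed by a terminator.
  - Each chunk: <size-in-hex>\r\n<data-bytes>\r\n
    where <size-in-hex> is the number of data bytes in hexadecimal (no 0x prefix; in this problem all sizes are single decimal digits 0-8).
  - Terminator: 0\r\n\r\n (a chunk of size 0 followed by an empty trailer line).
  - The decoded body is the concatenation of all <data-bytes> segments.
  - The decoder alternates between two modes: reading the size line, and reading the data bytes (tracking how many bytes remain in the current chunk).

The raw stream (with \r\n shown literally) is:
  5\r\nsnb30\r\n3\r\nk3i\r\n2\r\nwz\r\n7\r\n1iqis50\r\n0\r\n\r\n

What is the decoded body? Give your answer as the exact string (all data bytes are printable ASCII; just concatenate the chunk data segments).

Chunk 1: stream[0..1]='5' size=0x5=5, data at stream[3..8]='snb30' -> body[0..5], body so far='snb30'
Chunk 2: stream[10..11]='3' size=0x3=3, data at stream[13..16]='k3i' -> body[5..8], body so far='snb30k3i'
Chunk 3: stream[18..19]='2' size=0x2=2, data at stream[21..23]='wz' -> body[8..10], body so far='snb30k3iwz'
Chunk 4: stream[25..26]='7' size=0x7=7, data at stream[28..35]='1iqis50' -> body[10..17], body so far='snb30k3iwz1iqis50'
Chunk 5: stream[37..38]='0' size=0 (terminator). Final body='snb30k3iwz1iqis50' (17 bytes)

Answer: snb30k3iwz1iqis50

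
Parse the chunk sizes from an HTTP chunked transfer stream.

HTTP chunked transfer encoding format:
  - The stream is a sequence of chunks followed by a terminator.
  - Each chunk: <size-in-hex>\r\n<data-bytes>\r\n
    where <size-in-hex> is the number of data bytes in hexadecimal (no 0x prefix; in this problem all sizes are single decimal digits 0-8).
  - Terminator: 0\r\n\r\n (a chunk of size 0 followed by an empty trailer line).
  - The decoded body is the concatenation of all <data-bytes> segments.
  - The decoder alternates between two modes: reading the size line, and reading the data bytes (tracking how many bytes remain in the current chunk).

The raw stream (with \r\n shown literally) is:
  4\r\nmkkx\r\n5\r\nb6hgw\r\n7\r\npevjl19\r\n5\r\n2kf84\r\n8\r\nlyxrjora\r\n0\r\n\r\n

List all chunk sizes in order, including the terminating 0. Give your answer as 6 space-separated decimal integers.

Answer: 4 5 7 5 8 0

Derivation:
Chunk 1: stream[0..1]='4' size=0x4=4, data at stream[3..7]='mkkx' -> body[0..4], body so far='mkkx'
Chunk 2: stream[9..10]='5' size=0x5=5, data at stream[12..17]='b6hgw' -> body[4..9], body so far='mkkxb6hgw'
Chunk 3: stream[19..20]='7' size=0x7=7, data at stream[22..29]='pevjl19' -> body[9..16], body so far='mkkxb6hgwpevjl19'
Chunk 4: stream[31..32]='5' size=0x5=5, data at stream[34..39]='2kf84' -> body[16..21], body so far='mkkxb6hgwpevjl192kf84'
Chunk 5: stream[41..42]='8' size=0x8=8, data at stream[44..52]='lyxrjora' -> body[21..29], body so far='mkkxb6hgwpevjl192kf84lyxrjora'
Chunk 6: stream[54..55]='0' size=0 (terminator). Final body='mkkxb6hgwpevjl192kf84lyxrjora' (29 bytes)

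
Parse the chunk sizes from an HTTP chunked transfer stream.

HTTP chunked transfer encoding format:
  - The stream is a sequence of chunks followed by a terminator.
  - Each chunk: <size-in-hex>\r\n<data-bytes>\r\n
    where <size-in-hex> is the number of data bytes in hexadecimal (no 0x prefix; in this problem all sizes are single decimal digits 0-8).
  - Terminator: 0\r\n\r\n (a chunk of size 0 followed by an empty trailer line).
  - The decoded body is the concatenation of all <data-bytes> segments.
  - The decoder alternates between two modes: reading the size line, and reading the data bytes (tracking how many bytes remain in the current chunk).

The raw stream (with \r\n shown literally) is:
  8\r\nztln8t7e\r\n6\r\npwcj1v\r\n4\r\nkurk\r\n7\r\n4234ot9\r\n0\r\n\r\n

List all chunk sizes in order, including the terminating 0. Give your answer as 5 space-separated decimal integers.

Answer: 8 6 4 7 0

Derivation:
Chunk 1: stream[0..1]='8' size=0x8=8, data at stream[3..11]='ztln8t7e' -> body[0..8], body so far='ztln8t7e'
Chunk 2: stream[13..14]='6' size=0x6=6, data at stream[16..22]='pwcj1v' -> body[8..14], body so far='ztln8t7epwcj1v'
Chunk 3: stream[24..25]='4' size=0x4=4, data at stream[27..31]='kurk' -> body[14..18], body so far='ztln8t7epwcj1vkurk'
Chunk 4: stream[33..34]='7' size=0x7=7, data at stream[36..43]='4234ot9' -> body[18..25], body so far='ztln8t7epwcj1vkurk4234ot9'
Chunk 5: stream[45..46]='0' size=0 (terminator). Final body='ztln8t7epwcj1vkurk4234ot9' (25 bytes)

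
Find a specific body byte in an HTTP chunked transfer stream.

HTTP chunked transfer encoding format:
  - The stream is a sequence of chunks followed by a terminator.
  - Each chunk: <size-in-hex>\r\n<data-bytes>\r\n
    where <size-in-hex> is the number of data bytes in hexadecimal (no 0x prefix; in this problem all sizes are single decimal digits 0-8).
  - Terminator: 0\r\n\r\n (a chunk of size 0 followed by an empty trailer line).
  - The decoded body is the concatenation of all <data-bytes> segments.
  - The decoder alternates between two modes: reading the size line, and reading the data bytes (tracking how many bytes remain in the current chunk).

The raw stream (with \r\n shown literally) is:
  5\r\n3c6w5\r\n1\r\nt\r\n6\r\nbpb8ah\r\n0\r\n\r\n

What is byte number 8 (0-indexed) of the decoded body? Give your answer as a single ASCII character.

Chunk 1: stream[0..1]='5' size=0x5=5, data at stream[3..8]='3c6w5' -> body[0..5], body so far='3c6w5'
Chunk 2: stream[10..11]='1' size=0x1=1, data at stream[13..14]='t' -> body[5..6], body so far='3c6w5t'
Chunk 3: stream[16..17]='6' size=0x6=6, data at stream[19..25]='bpb8ah' -> body[6..12], body so far='3c6w5tbpb8ah'
Chunk 4: stream[27..28]='0' size=0 (terminator). Final body='3c6w5tbpb8ah' (12 bytes)
Body byte 8 = 'b'

Answer: b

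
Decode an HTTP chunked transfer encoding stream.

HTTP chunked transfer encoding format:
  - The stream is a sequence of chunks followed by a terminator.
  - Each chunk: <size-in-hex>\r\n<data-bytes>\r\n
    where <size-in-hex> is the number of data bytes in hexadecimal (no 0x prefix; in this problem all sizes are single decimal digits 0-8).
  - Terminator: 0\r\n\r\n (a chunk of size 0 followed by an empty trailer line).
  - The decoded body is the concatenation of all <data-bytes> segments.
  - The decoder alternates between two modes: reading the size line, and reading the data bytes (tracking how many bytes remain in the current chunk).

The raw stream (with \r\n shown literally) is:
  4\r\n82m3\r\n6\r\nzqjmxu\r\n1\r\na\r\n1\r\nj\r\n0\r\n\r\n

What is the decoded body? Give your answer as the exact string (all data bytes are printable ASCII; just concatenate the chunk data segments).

Chunk 1: stream[0..1]='4' size=0x4=4, data at stream[3..7]='82m3' -> body[0..4], body so far='82m3'
Chunk 2: stream[9..10]='6' size=0x6=6, data at stream[12..18]='zqjmxu' -> body[4..10], body so far='82m3zqjmxu'
Chunk 3: stream[20..21]='1' size=0x1=1, data at stream[23..24]='a' -> body[10..11], body so far='82m3zqjmxua'
Chunk 4: stream[26..27]='1' size=0x1=1, data at stream[29..30]='j' -> body[11..12], body so far='82m3zqjmxuaj'
Chunk 5: stream[32..33]='0' size=0 (terminator). Final body='82m3zqjmxuaj' (12 bytes)

Answer: 82m3zqjmxuaj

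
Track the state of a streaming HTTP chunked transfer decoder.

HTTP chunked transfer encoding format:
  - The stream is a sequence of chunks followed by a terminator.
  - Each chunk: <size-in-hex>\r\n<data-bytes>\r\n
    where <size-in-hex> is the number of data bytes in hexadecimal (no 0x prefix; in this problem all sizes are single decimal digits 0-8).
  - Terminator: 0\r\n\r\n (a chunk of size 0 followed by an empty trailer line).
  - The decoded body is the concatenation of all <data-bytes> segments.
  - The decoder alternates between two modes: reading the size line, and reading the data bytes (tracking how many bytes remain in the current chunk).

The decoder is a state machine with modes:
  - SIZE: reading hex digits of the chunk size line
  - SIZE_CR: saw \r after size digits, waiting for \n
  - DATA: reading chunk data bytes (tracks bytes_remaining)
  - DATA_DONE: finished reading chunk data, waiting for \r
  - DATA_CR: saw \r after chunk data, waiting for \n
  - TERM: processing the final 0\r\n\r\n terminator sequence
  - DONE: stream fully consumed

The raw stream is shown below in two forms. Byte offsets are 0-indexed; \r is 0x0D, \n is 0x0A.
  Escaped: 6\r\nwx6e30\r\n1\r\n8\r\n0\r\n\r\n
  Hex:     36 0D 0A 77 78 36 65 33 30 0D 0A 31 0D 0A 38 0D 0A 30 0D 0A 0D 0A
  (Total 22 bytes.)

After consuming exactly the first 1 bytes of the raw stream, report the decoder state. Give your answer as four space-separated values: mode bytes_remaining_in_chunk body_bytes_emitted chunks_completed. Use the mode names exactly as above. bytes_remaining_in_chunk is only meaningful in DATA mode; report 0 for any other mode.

Answer: SIZE 0 0 0

Derivation:
Byte 0 = '6': mode=SIZE remaining=0 emitted=0 chunks_done=0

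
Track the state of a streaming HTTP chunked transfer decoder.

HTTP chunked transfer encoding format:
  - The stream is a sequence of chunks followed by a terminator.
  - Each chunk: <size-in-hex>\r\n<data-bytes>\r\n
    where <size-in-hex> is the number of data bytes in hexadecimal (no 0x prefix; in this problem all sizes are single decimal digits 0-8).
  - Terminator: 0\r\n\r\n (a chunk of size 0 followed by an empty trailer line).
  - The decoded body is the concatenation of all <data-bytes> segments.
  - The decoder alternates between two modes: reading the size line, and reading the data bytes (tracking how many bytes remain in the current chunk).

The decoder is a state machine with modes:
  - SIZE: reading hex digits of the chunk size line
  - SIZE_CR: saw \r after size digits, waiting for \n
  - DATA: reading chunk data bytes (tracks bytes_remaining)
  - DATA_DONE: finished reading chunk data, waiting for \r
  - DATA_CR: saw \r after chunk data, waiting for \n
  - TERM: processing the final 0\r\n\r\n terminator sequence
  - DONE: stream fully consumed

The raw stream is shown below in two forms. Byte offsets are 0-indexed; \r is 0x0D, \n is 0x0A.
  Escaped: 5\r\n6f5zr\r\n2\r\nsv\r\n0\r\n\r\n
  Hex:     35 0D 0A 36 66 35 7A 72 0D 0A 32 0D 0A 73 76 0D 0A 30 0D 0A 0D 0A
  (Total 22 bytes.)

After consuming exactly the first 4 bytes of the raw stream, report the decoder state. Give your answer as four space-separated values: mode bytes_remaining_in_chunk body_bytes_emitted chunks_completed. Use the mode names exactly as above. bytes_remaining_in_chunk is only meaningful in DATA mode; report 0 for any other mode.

Byte 0 = '5': mode=SIZE remaining=0 emitted=0 chunks_done=0
Byte 1 = 0x0D: mode=SIZE_CR remaining=0 emitted=0 chunks_done=0
Byte 2 = 0x0A: mode=DATA remaining=5 emitted=0 chunks_done=0
Byte 3 = '6': mode=DATA remaining=4 emitted=1 chunks_done=0

Answer: DATA 4 1 0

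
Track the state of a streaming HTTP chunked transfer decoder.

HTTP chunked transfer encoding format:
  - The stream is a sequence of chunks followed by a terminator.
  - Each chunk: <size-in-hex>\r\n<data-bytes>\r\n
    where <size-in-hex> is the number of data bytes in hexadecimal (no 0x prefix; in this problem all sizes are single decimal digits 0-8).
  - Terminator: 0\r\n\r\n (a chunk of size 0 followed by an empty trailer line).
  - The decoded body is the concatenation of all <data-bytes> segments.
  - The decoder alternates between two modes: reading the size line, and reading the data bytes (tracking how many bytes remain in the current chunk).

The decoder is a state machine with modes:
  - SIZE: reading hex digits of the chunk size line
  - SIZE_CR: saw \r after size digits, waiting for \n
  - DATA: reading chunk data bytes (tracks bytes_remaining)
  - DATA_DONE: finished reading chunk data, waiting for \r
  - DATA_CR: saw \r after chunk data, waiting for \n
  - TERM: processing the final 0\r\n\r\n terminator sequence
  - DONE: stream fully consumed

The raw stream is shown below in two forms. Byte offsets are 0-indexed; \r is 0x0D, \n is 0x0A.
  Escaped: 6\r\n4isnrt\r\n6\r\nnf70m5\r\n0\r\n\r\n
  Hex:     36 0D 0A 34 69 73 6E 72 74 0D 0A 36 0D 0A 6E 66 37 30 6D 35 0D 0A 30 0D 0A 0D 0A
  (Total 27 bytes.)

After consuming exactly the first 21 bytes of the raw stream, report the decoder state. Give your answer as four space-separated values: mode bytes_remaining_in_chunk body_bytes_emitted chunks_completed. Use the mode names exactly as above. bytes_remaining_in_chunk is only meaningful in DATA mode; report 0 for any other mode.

Byte 0 = '6': mode=SIZE remaining=0 emitted=0 chunks_done=0
Byte 1 = 0x0D: mode=SIZE_CR remaining=0 emitted=0 chunks_done=0
Byte 2 = 0x0A: mode=DATA remaining=6 emitted=0 chunks_done=0
Byte 3 = '4': mode=DATA remaining=5 emitted=1 chunks_done=0
Byte 4 = 'i': mode=DATA remaining=4 emitted=2 chunks_done=0
Byte 5 = 's': mode=DATA remaining=3 emitted=3 chunks_done=0
Byte 6 = 'n': mode=DATA remaining=2 emitted=4 chunks_done=0
Byte 7 = 'r': mode=DATA remaining=1 emitted=5 chunks_done=0
Byte 8 = 't': mode=DATA_DONE remaining=0 emitted=6 chunks_done=0
Byte 9 = 0x0D: mode=DATA_CR remaining=0 emitted=6 chunks_done=0
Byte 10 = 0x0A: mode=SIZE remaining=0 emitted=6 chunks_done=1
Byte 11 = '6': mode=SIZE remaining=0 emitted=6 chunks_done=1
Byte 12 = 0x0D: mode=SIZE_CR remaining=0 emitted=6 chunks_done=1
Byte 13 = 0x0A: mode=DATA remaining=6 emitted=6 chunks_done=1
Byte 14 = 'n': mode=DATA remaining=5 emitted=7 chunks_done=1
Byte 15 = 'f': mode=DATA remaining=4 emitted=8 chunks_done=1
Byte 16 = '7': mode=DATA remaining=3 emitted=9 chunks_done=1
Byte 17 = '0': mode=DATA remaining=2 emitted=10 chunks_done=1
Byte 18 = 'm': mode=DATA remaining=1 emitted=11 chunks_done=1
Byte 19 = '5': mode=DATA_DONE remaining=0 emitted=12 chunks_done=1
Byte 20 = 0x0D: mode=DATA_CR remaining=0 emitted=12 chunks_done=1

Answer: DATA_CR 0 12 1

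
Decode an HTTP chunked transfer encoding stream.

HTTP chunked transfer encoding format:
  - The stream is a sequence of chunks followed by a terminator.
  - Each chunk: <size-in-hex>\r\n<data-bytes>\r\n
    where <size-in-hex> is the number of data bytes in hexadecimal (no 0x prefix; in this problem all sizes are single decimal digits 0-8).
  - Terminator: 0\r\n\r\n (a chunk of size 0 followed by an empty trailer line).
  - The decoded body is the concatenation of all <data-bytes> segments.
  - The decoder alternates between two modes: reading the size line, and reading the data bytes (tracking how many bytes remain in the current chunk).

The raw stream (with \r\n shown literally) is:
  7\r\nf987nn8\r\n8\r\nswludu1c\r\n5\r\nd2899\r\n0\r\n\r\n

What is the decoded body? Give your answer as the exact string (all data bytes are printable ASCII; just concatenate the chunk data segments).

Answer: f987nn8swludu1cd2899

Derivation:
Chunk 1: stream[0..1]='7' size=0x7=7, data at stream[3..10]='f987nn8' -> body[0..7], body so far='f987nn8'
Chunk 2: stream[12..13]='8' size=0x8=8, data at stream[15..23]='swludu1c' -> body[7..15], body so far='f987nn8swludu1c'
Chunk 3: stream[25..26]='5' size=0x5=5, data at stream[28..33]='d2899' -> body[15..20], body so far='f987nn8swludu1cd2899'
Chunk 4: stream[35..36]='0' size=0 (terminator). Final body='f987nn8swludu1cd2899' (20 bytes)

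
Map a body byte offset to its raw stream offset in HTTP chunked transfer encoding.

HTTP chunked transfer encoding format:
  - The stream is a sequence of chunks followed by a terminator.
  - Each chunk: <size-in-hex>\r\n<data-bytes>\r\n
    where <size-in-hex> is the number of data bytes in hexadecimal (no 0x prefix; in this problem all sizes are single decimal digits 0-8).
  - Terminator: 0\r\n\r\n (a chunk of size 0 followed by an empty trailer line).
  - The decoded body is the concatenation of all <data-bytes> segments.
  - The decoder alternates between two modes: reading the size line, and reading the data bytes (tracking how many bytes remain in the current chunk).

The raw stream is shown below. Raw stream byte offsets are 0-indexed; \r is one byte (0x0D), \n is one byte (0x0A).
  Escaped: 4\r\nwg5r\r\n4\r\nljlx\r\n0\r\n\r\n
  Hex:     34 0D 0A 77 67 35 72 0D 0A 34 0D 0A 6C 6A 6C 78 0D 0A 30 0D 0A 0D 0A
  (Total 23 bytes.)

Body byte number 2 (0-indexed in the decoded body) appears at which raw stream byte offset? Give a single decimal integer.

Answer: 5

Derivation:
Chunk 1: stream[0..1]='4' size=0x4=4, data at stream[3..7]='wg5r' -> body[0..4], body so far='wg5r'
Chunk 2: stream[9..10]='4' size=0x4=4, data at stream[12..16]='ljlx' -> body[4..8], body so far='wg5rljlx'
Chunk 3: stream[18..19]='0' size=0 (terminator). Final body='wg5rljlx' (8 bytes)
Body byte 2 at stream offset 5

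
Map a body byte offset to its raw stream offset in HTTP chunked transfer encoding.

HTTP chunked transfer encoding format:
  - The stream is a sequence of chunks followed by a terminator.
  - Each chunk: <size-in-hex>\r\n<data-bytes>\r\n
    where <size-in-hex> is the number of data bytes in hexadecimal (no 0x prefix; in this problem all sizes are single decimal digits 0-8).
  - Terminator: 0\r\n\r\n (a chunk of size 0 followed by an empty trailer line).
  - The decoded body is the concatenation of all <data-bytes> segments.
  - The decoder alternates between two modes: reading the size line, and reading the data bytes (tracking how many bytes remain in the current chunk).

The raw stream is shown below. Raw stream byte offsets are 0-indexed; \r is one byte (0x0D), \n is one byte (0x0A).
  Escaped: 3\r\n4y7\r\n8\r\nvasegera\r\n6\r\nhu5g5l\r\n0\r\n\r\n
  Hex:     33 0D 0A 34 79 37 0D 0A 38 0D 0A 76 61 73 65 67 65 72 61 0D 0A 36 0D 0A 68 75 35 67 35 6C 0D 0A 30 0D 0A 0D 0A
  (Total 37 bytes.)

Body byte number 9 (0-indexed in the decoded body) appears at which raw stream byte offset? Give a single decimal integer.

Chunk 1: stream[0..1]='3' size=0x3=3, data at stream[3..6]='4y7' -> body[0..3], body so far='4y7'
Chunk 2: stream[8..9]='8' size=0x8=8, data at stream[11..19]='vasegera' -> body[3..11], body so far='4y7vasegera'
Chunk 3: stream[21..22]='6' size=0x6=6, data at stream[24..30]='hu5g5l' -> body[11..17], body so far='4y7vasegerahu5g5l'
Chunk 4: stream[32..33]='0' size=0 (terminator). Final body='4y7vasegerahu5g5l' (17 bytes)
Body byte 9 at stream offset 17

Answer: 17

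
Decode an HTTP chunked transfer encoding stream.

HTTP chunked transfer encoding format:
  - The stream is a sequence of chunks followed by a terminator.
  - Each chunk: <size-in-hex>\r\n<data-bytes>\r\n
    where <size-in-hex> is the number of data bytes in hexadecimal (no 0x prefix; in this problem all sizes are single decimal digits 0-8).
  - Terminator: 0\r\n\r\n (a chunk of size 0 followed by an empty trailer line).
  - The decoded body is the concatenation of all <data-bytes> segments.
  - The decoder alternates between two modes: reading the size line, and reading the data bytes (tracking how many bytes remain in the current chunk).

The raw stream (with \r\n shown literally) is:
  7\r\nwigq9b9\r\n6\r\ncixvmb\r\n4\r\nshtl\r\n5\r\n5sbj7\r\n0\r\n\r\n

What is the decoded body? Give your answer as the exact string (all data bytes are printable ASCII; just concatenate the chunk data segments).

Chunk 1: stream[0..1]='7' size=0x7=7, data at stream[3..10]='wigq9b9' -> body[0..7], body so far='wigq9b9'
Chunk 2: stream[12..13]='6' size=0x6=6, data at stream[15..21]='cixvmb' -> body[7..13], body so far='wigq9b9cixvmb'
Chunk 3: stream[23..24]='4' size=0x4=4, data at stream[26..30]='shtl' -> body[13..17], body so far='wigq9b9cixvmbshtl'
Chunk 4: stream[32..33]='5' size=0x5=5, data at stream[35..40]='5sbj7' -> body[17..22], body so far='wigq9b9cixvmbshtl5sbj7'
Chunk 5: stream[42..43]='0' size=0 (terminator). Final body='wigq9b9cixvmbshtl5sbj7' (22 bytes)

Answer: wigq9b9cixvmbshtl5sbj7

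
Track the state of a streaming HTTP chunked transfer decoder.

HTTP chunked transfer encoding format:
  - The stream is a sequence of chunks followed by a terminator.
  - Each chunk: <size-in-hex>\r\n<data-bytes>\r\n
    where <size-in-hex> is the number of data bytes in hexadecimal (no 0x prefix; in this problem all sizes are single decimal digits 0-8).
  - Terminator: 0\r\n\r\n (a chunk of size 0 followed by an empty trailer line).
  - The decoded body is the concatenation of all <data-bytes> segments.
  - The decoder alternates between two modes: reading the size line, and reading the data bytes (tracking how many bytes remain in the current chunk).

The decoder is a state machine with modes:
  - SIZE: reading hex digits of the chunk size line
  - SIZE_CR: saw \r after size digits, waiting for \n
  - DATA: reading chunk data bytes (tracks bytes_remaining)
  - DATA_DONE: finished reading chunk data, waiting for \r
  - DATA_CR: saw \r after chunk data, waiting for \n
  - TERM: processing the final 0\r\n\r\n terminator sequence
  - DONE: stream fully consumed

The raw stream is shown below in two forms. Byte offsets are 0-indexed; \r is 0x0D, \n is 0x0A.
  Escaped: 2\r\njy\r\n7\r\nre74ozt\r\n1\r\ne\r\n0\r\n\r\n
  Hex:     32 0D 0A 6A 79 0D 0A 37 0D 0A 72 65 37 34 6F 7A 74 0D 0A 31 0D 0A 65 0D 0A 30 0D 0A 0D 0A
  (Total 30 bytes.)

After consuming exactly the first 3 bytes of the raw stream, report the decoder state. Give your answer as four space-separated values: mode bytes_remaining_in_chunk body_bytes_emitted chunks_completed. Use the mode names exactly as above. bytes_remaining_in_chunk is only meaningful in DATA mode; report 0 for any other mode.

Answer: DATA 2 0 0

Derivation:
Byte 0 = '2': mode=SIZE remaining=0 emitted=0 chunks_done=0
Byte 1 = 0x0D: mode=SIZE_CR remaining=0 emitted=0 chunks_done=0
Byte 2 = 0x0A: mode=DATA remaining=2 emitted=0 chunks_done=0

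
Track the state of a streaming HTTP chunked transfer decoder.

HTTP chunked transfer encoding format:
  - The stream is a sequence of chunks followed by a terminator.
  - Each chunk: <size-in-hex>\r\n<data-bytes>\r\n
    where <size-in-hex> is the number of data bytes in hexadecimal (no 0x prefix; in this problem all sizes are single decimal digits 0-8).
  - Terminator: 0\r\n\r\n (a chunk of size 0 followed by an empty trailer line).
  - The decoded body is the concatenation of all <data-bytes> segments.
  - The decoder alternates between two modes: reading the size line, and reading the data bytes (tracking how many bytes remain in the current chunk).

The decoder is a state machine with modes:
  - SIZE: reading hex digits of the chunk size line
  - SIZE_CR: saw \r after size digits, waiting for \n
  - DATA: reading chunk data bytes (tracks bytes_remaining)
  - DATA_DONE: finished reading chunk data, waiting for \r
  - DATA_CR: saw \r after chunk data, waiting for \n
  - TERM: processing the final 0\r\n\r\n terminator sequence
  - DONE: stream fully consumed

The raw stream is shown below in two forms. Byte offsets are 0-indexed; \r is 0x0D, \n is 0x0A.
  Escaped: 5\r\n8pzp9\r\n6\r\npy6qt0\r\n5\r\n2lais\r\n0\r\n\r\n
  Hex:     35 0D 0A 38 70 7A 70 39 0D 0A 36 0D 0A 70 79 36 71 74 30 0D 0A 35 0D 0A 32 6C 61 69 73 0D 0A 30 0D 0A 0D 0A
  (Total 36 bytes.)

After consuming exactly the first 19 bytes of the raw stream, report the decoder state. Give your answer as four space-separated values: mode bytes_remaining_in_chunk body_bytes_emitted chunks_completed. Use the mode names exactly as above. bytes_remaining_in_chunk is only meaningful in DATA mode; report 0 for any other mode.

Answer: DATA_DONE 0 11 1

Derivation:
Byte 0 = '5': mode=SIZE remaining=0 emitted=0 chunks_done=0
Byte 1 = 0x0D: mode=SIZE_CR remaining=0 emitted=0 chunks_done=0
Byte 2 = 0x0A: mode=DATA remaining=5 emitted=0 chunks_done=0
Byte 3 = '8': mode=DATA remaining=4 emitted=1 chunks_done=0
Byte 4 = 'p': mode=DATA remaining=3 emitted=2 chunks_done=0
Byte 5 = 'z': mode=DATA remaining=2 emitted=3 chunks_done=0
Byte 6 = 'p': mode=DATA remaining=1 emitted=4 chunks_done=0
Byte 7 = '9': mode=DATA_DONE remaining=0 emitted=5 chunks_done=0
Byte 8 = 0x0D: mode=DATA_CR remaining=0 emitted=5 chunks_done=0
Byte 9 = 0x0A: mode=SIZE remaining=0 emitted=5 chunks_done=1
Byte 10 = '6': mode=SIZE remaining=0 emitted=5 chunks_done=1
Byte 11 = 0x0D: mode=SIZE_CR remaining=0 emitted=5 chunks_done=1
Byte 12 = 0x0A: mode=DATA remaining=6 emitted=5 chunks_done=1
Byte 13 = 'p': mode=DATA remaining=5 emitted=6 chunks_done=1
Byte 14 = 'y': mode=DATA remaining=4 emitted=7 chunks_done=1
Byte 15 = '6': mode=DATA remaining=3 emitted=8 chunks_done=1
Byte 16 = 'q': mode=DATA remaining=2 emitted=9 chunks_done=1
Byte 17 = 't': mode=DATA remaining=1 emitted=10 chunks_done=1
Byte 18 = '0': mode=DATA_DONE remaining=0 emitted=11 chunks_done=1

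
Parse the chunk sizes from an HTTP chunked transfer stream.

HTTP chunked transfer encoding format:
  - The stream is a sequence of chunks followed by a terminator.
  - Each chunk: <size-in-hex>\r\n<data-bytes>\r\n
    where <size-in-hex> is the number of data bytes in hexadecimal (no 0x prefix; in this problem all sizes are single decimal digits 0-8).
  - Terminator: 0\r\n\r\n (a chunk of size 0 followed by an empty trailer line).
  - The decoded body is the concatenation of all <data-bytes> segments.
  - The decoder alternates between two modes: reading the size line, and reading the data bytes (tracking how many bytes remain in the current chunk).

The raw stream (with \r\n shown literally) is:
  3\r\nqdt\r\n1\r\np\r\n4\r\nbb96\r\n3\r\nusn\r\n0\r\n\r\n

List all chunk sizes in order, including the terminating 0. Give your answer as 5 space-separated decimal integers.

Answer: 3 1 4 3 0

Derivation:
Chunk 1: stream[0..1]='3' size=0x3=3, data at stream[3..6]='qdt' -> body[0..3], body so far='qdt'
Chunk 2: stream[8..9]='1' size=0x1=1, data at stream[11..12]='p' -> body[3..4], body so far='qdtp'
Chunk 3: stream[14..15]='4' size=0x4=4, data at stream[17..21]='bb96' -> body[4..8], body so far='qdtpbb96'
Chunk 4: stream[23..24]='3' size=0x3=3, data at stream[26..29]='usn' -> body[8..11], body so far='qdtpbb96usn'
Chunk 5: stream[31..32]='0' size=0 (terminator). Final body='qdtpbb96usn' (11 bytes)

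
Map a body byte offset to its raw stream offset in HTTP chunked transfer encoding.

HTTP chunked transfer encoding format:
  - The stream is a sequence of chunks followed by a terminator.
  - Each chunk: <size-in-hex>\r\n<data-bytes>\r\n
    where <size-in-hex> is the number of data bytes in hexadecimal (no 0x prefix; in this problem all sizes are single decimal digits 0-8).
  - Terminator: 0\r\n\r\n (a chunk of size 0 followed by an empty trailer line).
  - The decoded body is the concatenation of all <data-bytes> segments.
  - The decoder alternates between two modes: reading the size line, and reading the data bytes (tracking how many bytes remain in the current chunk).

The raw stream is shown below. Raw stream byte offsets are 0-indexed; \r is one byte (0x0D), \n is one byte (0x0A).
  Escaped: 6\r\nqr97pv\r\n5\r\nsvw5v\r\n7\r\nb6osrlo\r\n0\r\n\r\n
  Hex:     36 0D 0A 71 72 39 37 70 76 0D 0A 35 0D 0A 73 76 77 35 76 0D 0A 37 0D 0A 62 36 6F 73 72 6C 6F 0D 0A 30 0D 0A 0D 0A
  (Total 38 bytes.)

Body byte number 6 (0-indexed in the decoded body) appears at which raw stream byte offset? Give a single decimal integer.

Chunk 1: stream[0..1]='6' size=0x6=6, data at stream[3..9]='qr97pv' -> body[0..6], body so far='qr97pv'
Chunk 2: stream[11..12]='5' size=0x5=5, data at stream[14..19]='svw5v' -> body[6..11], body so far='qr97pvsvw5v'
Chunk 3: stream[21..22]='7' size=0x7=7, data at stream[24..31]='b6osrlo' -> body[11..18], body so far='qr97pvsvw5vb6osrlo'
Chunk 4: stream[33..34]='0' size=0 (terminator). Final body='qr97pvsvw5vb6osrlo' (18 bytes)
Body byte 6 at stream offset 14

Answer: 14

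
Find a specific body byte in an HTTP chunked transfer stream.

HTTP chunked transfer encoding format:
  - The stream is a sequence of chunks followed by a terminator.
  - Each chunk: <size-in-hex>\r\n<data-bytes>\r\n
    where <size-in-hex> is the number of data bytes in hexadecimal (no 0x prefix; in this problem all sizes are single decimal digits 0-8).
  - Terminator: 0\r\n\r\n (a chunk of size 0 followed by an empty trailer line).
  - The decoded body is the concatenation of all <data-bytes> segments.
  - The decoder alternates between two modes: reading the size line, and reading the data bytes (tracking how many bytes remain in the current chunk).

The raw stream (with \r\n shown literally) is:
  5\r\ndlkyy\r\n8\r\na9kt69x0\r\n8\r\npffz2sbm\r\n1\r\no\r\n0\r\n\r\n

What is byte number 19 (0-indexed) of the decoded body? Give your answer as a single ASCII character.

Chunk 1: stream[0..1]='5' size=0x5=5, data at stream[3..8]='dlkyy' -> body[0..5], body so far='dlkyy'
Chunk 2: stream[10..11]='8' size=0x8=8, data at stream[13..21]='a9kt69x0' -> body[5..13], body so far='dlkyya9kt69x0'
Chunk 3: stream[23..24]='8' size=0x8=8, data at stream[26..34]='pffz2sbm' -> body[13..21], body so far='dlkyya9kt69x0pffz2sbm'
Chunk 4: stream[36..37]='1' size=0x1=1, data at stream[39..40]='o' -> body[21..22], body so far='dlkyya9kt69x0pffz2sbmo'
Chunk 5: stream[42..43]='0' size=0 (terminator). Final body='dlkyya9kt69x0pffz2sbmo' (22 bytes)
Body byte 19 = 'b'

Answer: b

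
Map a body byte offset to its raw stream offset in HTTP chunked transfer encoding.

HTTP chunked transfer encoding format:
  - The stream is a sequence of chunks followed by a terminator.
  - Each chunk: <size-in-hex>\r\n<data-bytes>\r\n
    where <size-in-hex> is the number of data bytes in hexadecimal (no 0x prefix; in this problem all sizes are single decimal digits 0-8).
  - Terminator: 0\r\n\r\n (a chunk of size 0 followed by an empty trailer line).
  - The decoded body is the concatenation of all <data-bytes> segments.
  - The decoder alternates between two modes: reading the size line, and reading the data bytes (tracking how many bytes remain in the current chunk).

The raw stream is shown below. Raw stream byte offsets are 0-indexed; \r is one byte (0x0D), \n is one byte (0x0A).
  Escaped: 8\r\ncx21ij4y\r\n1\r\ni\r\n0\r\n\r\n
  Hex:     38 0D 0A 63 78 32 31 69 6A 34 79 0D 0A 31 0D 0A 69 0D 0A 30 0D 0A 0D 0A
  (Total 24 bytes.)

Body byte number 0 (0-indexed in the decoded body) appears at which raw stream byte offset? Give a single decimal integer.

Chunk 1: stream[0..1]='8' size=0x8=8, data at stream[3..11]='cx21ij4y' -> body[0..8], body so far='cx21ij4y'
Chunk 2: stream[13..14]='1' size=0x1=1, data at stream[16..17]='i' -> body[8..9], body so far='cx21ij4yi'
Chunk 3: stream[19..20]='0' size=0 (terminator). Final body='cx21ij4yi' (9 bytes)
Body byte 0 at stream offset 3

Answer: 3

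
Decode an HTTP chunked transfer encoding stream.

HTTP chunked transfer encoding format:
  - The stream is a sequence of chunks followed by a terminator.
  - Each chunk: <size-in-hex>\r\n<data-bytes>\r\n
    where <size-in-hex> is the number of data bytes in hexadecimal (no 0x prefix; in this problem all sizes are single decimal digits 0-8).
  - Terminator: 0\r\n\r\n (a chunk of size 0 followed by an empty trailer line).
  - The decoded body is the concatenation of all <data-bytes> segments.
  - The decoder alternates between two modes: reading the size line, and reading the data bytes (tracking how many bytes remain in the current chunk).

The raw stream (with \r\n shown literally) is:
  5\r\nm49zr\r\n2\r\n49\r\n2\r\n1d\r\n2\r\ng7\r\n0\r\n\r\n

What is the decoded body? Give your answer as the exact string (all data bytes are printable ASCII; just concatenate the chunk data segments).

Chunk 1: stream[0..1]='5' size=0x5=5, data at stream[3..8]='m49zr' -> body[0..5], body so far='m49zr'
Chunk 2: stream[10..11]='2' size=0x2=2, data at stream[13..15]='49' -> body[5..7], body so far='m49zr49'
Chunk 3: stream[17..18]='2' size=0x2=2, data at stream[20..22]='1d' -> body[7..9], body so far='m49zr491d'
Chunk 4: stream[24..25]='2' size=0x2=2, data at stream[27..29]='g7' -> body[9..11], body so far='m49zr491dg7'
Chunk 5: stream[31..32]='0' size=0 (terminator). Final body='m49zr491dg7' (11 bytes)

Answer: m49zr491dg7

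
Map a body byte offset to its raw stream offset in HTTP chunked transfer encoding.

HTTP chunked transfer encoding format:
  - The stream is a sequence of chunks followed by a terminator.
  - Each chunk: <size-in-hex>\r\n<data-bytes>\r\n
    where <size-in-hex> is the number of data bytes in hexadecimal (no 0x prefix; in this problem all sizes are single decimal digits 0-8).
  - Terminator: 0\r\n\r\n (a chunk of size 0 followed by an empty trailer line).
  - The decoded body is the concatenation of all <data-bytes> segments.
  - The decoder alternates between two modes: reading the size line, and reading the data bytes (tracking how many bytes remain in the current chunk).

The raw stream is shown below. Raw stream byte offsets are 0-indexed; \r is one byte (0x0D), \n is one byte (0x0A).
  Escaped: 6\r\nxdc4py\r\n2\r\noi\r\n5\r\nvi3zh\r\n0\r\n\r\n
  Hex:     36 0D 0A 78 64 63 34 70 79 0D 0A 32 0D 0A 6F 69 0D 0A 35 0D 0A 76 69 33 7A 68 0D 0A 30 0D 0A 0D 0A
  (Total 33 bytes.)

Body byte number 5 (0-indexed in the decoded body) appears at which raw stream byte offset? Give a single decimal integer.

Chunk 1: stream[0..1]='6' size=0x6=6, data at stream[3..9]='xdc4py' -> body[0..6], body so far='xdc4py'
Chunk 2: stream[11..12]='2' size=0x2=2, data at stream[14..16]='oi' -> body[6..8], body so far='xdc4pyoi'
Chunk 3: stream[18..19]='5' size=0x5=5, data at stream[21..26]='vi3zh' -> body[8..13], body so far='xdc4pyoivi3zh'
Chunk 4: stream[28..29]='0' size=0 (terminator). Final body='xdc4pyoivi3zh' (13 bytes)
Body byte 5 at stream offset 8

Answer: 8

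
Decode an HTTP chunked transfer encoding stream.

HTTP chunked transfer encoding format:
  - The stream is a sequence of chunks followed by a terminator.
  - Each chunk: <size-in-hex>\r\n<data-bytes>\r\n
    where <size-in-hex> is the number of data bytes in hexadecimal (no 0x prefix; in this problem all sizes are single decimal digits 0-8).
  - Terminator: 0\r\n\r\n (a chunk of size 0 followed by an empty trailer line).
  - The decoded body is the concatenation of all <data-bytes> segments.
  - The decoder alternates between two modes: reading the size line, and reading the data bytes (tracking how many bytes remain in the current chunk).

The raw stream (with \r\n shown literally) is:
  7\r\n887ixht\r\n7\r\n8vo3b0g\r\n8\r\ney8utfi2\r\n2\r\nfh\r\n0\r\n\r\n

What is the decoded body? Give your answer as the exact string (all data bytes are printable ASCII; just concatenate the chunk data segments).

Answer: 887ixht8vo3b0gey8utfi2fh

Derivation:
Chunk 1: stream[0..1]='7' size=0x7=7, data at stream[3..10]='887ixht' -> body[0..7], body so far='887ixht'
Chunk 2: stream[12..13]='7' size=0x7=7, data at stream[15..22]='8vo3b0g' -> body[7..14], body so far='887ixht8vo3b0g'
Chunk 3: stream[24..25]='8' size=0x8=8, data at stream[27..35]='ey8utfi2' -> body[14..22], body so far='887ixht8vo3b0gey8utfi2'
Chunk 4: stream[37..38]='2' size=0x2=2, data at stream[40..42]='fh' -> body[22..24], body so far='887ixht8vo3b0gey8utfi2fh'
Chunk 5: stream[44..45]='0' size=0 (terminator). Final body='887ixht8vo3b0gey8utfi2fh' (24 bytes)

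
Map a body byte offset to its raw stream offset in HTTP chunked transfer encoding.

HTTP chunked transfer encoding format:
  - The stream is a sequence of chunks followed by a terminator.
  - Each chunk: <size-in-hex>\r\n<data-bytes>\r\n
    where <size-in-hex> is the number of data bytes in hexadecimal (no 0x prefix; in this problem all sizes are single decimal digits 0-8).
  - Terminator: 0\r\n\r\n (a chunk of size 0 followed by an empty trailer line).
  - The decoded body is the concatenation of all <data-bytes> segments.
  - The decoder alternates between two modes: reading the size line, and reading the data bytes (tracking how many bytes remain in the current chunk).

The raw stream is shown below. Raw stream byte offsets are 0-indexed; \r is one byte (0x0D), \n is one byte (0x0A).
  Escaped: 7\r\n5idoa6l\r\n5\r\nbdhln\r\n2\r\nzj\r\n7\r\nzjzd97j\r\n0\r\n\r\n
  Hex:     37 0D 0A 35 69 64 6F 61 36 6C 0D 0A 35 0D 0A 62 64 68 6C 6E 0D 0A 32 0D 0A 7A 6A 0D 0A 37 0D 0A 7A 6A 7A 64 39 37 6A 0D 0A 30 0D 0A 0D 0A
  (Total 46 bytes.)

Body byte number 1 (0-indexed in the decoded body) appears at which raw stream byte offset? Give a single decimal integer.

Chunk 1: stream[0..1]='7' size=0x7=7, data at stream[3..10]='5idoa6l' -> body[0..7], body so far='5idoa6l'
Chunk 2: stream[12..13]='5' size=0x5=5, data at stream[15..20]='bdhln' -> body[7..12], body so far='5idoa6lbdhln'
Chunk 3: stream[22..23]='2' size=0x2=2, data at stream[25..27]='zj' -> body[12..14], body so far='5idoa6lbdhlnzj'
Chunk 4: stream[29..30]='7' size=0x7=7, data at stream[32..39]='zjzd97j' -> body[14..21], body so far='5idoa6lbdhlnzjzjzd97j'
Chunk 5: stream[41..42]='0' size=0 (terminator). Final body='5idoa6lbdhlnzjzjzd97j' (21 bytes)
Body byte 1 at stream offset 4

Answer: 4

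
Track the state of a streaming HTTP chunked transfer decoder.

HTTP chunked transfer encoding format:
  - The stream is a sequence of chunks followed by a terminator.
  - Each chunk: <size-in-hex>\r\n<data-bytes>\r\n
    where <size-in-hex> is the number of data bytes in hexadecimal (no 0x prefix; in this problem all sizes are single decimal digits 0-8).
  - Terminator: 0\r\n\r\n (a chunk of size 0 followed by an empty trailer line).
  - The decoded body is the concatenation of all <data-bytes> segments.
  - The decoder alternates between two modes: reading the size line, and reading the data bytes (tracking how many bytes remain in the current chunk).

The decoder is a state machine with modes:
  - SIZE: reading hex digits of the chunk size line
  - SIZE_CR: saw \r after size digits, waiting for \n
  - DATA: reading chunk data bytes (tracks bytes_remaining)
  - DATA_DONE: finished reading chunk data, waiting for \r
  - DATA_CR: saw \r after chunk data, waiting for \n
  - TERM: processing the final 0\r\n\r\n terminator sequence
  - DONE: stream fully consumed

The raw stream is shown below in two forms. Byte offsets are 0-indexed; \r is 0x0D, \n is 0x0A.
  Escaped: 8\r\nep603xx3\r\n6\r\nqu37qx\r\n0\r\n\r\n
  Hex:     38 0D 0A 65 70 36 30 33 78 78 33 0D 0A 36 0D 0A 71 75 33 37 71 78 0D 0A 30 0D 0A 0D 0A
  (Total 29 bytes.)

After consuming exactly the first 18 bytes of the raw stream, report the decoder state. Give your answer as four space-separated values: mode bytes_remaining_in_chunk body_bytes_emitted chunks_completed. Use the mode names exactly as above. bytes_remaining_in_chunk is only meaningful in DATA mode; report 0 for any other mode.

Byte 0 = '8': mode=SIZE remaining=0 emitted=0 chunks_done=0
Byte 1 = 0x0D: mode=SIZE_CR remaining=0 emitted=0 chunks_done=0
Byte 2 = 0x0A: mode=DATA remaining=8 emitted=0 chunks_done=0
Byte 3 = 'e': mode=DATA remaining=7 emitted=1 chunks_done=0
Byte 4 = 'p': mode=DATA remaining=6 emitted=2 chunks_done=0
Byte 5 = '6': mode=DATA remaining=5 emitted=3 chunks_done=0
Byte 6 = '0': mode=DATA remaining=4 emitted=4 chunks_done=0
Byte 7 = '3': mode=DATA remaining=3 emitted=5 chunks_done=0
Byte 8 = 'x': mode=DATA remaining=2 emitted=6 chunks_done=0
Byte 9 = 'x': mode=DATA remaining=1 emitted=7 chunks_done=0
Byte 10 = '3': mode=DATA_DONE remaining=0 emitted=8 chunks_done=0
Byte 11 = 0x0D: mode=DATA_CR remaining=0 emitted=8 chunks_done=0
Byte 12 = 0x0A: mode=SIZE remaining=0 emitted=8 chunks_done=1
Byte 13 = '6': mode=SIZE remaining=0 emitted=8 chunks_done=1
Byte 14 = 0x0D: mode=SIZE_CR remaining=0 emitted=8 chunks_done=1
Byte 15 = 0x0A: mode=DATA remaining=6 emitted=8 chunks_done=1
Byte 16 = 'q': mode=DATA remaining=5 emitted=9 chunks_done=1
Byte 17 = 'u': mode=DATA remaining=4 emitted=10 chunks_done=1

Answer: DATA 4 10 1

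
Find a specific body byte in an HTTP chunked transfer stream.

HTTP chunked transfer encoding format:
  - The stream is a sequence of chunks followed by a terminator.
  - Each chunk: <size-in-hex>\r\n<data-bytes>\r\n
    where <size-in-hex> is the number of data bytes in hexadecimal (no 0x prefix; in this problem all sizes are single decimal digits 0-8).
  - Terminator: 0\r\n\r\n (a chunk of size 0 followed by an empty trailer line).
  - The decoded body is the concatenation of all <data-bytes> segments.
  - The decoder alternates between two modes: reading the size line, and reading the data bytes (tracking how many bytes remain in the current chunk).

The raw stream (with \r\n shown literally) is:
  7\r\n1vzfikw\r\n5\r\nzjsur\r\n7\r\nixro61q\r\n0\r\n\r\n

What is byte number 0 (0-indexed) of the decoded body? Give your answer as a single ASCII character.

Chunk 1: stream[0..1]='7' size=0x7=7, data at stream[3..10]='1vzfikw' -> body[0..7], body so far='1vzfikw'
Chunk 2: stream[12..13]='5' size=0x5=5, data at stream[15..20]='zjsur' -> body[7..12], body so far='1vzfikwzjsur'
Chunk 3: stream[22..23]='7' size=0x7=7, data at stream[25..32]='ixro61q' -> body[12..19], body so far='1vzfikwzjsurixro61q'
Chunk 4: stream[34..35]='0' size=0 (terminator). Final body='1vzfikwzjsurixro61q' (19 bytes)
Body byte 0 = '1'

Answer: 1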